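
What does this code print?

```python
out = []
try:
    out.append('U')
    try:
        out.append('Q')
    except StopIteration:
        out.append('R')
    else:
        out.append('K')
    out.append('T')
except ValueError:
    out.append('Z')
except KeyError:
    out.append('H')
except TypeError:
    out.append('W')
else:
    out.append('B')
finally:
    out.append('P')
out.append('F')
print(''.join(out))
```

Execution trace: 'U' (try body) → 'Q' (inner try body, no exception) → 'K' (inner else) → 'T' (try body, no exception) → 'B' (else) → 'P' (finally) → 'F' (after the try/except). Output: UQKTBPF

Answer: UQKTBPF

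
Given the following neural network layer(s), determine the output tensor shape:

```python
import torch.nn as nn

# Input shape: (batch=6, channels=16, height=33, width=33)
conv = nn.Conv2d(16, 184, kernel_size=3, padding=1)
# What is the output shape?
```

Input: (6, 16, 33, 33) -> Output: (6, 184, 33, 33)

Answer: (6, 184, 33, 33)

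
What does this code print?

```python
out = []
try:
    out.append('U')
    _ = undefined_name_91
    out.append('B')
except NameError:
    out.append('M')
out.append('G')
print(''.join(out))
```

Execution trace: 'U' (try body) → 'M' (except NameError) → 'G' (after the try/except). Output: UMG

Answer: UMG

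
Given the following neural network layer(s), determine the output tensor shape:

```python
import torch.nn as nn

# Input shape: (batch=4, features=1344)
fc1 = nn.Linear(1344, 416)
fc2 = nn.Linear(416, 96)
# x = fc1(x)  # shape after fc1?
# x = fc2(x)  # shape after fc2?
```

Input: (4, 1344) -> after fc1: (4, 416) -> Output: (4, 96)

Answer: (4, 96)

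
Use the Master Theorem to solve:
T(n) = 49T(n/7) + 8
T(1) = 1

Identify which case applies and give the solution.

a=49, b=7, f(n)=8. log_7(49) = 2. Since c=0 < 2, Case 1 applies: T(n) = Θ(n^log_b(a)) = O(n^2).

Answer: O(n^2) - Case 1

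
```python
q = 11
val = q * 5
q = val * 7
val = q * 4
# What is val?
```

Trace:
`q = 11` → q = 11
`val = q * 5` → val = 55
`q = val * 7` → q = 385
`val = q * 4` → val = 1540
So val = 1540

Answer: 1540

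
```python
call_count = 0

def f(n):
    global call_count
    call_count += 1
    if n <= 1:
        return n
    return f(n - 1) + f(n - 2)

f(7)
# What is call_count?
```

Calls(n) = 1 + Calls(n-1) + Calls(n-2); Calls(0)=Calls(1)=1. For n=7 this gives 41.

Answer: 41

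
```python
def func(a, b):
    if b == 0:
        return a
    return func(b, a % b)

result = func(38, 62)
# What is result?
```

func(38, 62) -> func(62, 38) -> func(38, 24) -> func(24, 14) -> func(14, 10) -> func(10, 4) -> func(4, 2) -> func(2, 0) -> 2

Answer: 2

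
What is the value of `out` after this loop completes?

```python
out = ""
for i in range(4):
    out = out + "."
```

Repeat '.' 4 times
`out` takes the values: "" → "." → ".." → "..." → "...."

Answer: "...."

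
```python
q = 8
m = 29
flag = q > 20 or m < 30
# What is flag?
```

Trace:
`q = 8` → q = 8
`m = 29` → m = 29
`flag = q > 20 or m < 30` → flag = True
So flag = True

Answer: True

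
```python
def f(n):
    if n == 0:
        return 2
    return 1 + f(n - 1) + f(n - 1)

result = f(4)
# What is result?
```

f(n) = 1 + 2·f(n-1), f(0)=2. Closed form: (2+1)·2^4 - 1 = 47.

Answer: 47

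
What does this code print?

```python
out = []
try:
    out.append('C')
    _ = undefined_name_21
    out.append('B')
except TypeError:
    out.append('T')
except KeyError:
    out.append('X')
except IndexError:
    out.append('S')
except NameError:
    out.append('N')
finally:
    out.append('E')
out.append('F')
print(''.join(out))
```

Execution trace: 'C' (try body) → 'N' (except NameError) → 'E' (finally) → 'F' (after the try/except). Output: CNEF

Answer: CNEF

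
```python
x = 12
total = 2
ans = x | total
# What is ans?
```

Trace:
`x = 12` → x = 12
`total = 2` → total = 2
`ans = x | total` → ans = 14
So ans = 14

Answer: 14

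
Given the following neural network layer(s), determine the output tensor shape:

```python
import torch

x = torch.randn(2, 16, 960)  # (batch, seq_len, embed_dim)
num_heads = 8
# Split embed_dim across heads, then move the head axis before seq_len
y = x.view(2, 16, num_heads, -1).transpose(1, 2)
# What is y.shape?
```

Input: (2, 16, 960) -> head_dim = 960 // 8 = 120; after view: (2, 16, 8, 120) -> after transpose(1, 2): (2, 8, 16, 120) -> Output: (2, 8, 16, 120)

Answer: (2, 8, 16, 120)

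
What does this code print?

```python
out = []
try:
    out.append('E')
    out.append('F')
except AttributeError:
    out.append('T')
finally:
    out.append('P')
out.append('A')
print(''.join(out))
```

Execution trace: 'E' (try body) → 'F' (try body, no exception) → 'P' (finally) → 'A' (after the try/except). Output: EFPA

Answer: EFPA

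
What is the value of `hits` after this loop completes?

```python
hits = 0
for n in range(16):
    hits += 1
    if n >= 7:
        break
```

Loop breaks when n reaches 7, hits is 8
`hits` takes the values: 0 → 1 → 2 → 3 → 4 → 5 → 6 → 7 → 8

Answer: 8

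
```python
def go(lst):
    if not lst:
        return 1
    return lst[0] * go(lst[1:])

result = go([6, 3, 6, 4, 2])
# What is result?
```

Product over [6, 3, 6, 4, 2] = 6 * 3 * 6 * 4 * 2 = 864

Answer: 864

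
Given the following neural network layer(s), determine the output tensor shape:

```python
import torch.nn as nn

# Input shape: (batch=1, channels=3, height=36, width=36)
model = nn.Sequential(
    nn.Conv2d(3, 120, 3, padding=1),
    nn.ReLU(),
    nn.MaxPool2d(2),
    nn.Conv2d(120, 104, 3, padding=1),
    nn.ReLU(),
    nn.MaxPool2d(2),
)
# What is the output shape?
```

Input: (1, 3, 36, 36) -> after first Conv2d: (1, 120, 36, 36) -> after first MaxPool2d: (1, 120, 18, 18) -> after second Conv2d: (1, 104, 18, 18) -> Output: (1, 104, 9, 9)

Answer: (1, 104, 9, 9)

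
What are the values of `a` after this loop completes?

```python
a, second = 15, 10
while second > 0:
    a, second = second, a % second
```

GCD of 15 and 10
`a` takes the values: 15 → 10 → 5

Answer: 5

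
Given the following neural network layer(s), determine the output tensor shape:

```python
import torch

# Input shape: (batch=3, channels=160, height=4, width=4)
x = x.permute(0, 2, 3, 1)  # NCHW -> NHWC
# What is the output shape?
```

Input: (3, 160, 4, 4) -> Output: (3, 4, 4, 160)

Answer: (3, 4, 4, 160)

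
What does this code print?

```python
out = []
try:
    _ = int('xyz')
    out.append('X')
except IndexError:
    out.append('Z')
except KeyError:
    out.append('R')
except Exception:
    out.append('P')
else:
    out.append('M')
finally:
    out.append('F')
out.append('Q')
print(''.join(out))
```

Execution trace: 'P' (except Exception) → 'F' (finally) → 'Q' (after the try/except). Output: PFQ

Answer: PFQ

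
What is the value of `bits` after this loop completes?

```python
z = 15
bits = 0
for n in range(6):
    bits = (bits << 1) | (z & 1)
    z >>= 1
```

Reverse lowest 6 bits of 15
`bits` takes the values: 0 → 1 → 3 → 7 → 15 → 30 → 60

Answer: 60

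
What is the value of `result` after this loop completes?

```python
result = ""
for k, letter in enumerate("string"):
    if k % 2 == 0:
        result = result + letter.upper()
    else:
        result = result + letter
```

Uppercase even positions in 'string'
`result` takes the values: "" → "S" → "St" → "StR" → "StRi" → "StRiN" → "StRiNg"

Answer: "StRiNg"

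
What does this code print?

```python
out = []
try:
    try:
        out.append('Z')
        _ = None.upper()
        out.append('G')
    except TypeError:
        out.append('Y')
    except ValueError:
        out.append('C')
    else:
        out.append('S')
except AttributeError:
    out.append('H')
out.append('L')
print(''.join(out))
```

Execution trace: 'Z' (try body) → 'H' (outer except AttributeError) → 'L' (after the try/except). Output: ZHL

Answer: ZHL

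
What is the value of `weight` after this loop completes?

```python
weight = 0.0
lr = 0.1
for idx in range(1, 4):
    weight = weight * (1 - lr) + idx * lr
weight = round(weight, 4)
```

Moving average with lr=0.1
`weight` takes the values: 0.0 → 0.1 → 0.29 → 0.561

Answer: 0.561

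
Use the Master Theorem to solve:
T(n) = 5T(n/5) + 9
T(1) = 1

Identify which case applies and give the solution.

a=5, b=5, f(n)=9. log_5(5) = 1. Since c=0 < 1, Case 1 applies: T(n) = Θ(n^log_b(a)) = O(n).

Answer: O(n) - Case 1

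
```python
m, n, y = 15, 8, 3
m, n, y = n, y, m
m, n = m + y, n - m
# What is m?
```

Trace:
`m, n, y = 15, 8, 3` → m = 15; n = 8; y = 3
`m, n, y = n, y, m` → m = 8; n = 3; y = 15
`m, n = m + y, n - m` → m = 23; n = -5
So m = 23

Answer: 23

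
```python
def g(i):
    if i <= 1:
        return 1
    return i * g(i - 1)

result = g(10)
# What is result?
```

g(10) = 10 * 9 * 8 * 7 * 6 * 5 * 4 * 3 * 2 * 1 = 3628800

Answer: 3628800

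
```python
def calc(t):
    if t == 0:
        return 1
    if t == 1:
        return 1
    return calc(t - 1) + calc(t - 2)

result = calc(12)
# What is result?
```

Build up from base cases: calc(0)=1, calc(1)=1, calc(2)=2, calc(3)=3, calc(4)=5, calc(5)=8, calc(6)=13, ..., calc(12)=233

Answer: 233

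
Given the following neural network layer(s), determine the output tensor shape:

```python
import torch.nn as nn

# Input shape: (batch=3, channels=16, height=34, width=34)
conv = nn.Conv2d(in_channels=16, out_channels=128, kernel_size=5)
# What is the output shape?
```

Input: (3, 16, 34, 34) -> Output: (3, 128, 30, 30)

Answer: (3, 128, 30, 30)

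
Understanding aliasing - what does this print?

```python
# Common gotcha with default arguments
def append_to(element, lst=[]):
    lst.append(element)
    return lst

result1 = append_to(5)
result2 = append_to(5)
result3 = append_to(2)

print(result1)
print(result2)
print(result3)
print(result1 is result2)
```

Key concept: mutable default argument gotcha.
Step by step:
`result1 = append_to(5)` → result1 = [5]
`result2 = append_to(5)` → result1 = [5, 5] (same object as result2); result2 = [5, 5] (same object as result1)
`result3 = append_to(2)` → result1 = [5, 5, 2] (same object as result2, result3); result2 = [5, 5, 2] (same object as result1, result3); result3 = [5, 5, 2] (same object as result1, result2)
`print(result1)` → prints [5, 5, 2]
`print(result2)` → prints [5, 5, 2]
`print(result3)` → prints [5, 5, 2]
`print(result1 is result2)` → prints True

Answer:
[5, 5, 2]
[5, 5, 2]
[5, 5, 2]
True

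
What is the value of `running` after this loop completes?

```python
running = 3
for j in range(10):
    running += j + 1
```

Start at 3, add 1 to 10 = 58
`running` takes the values: 3 → 4 → 6 → 9 → 13 → 18 → 24 → 31 → 39 → 48 → 58

Answer: 58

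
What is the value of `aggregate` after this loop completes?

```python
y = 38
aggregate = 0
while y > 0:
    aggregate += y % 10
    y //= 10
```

Sum digits of 38
`aggregate` takes the values: 0 → 8 → 11

Answer: 11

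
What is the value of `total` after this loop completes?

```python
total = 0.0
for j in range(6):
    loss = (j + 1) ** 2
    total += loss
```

Sum of squared losses 1² + 2² + ... + 6²
`total` takes the values: 0.0 → 1.0 → 5.0 → 14.0 → 30.0 → 55.0 → 91.0

Answer: 91.0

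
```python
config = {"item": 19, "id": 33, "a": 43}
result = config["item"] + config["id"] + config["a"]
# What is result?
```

Trace:
`config = {"item": 19, "id": 33, "a": 43}` → config = {'item': 19, 'id': 33, 'a': 43}
`result = config["item"] + config["id"] + config["a"]` → result = 95
So result = 95

Answer: 95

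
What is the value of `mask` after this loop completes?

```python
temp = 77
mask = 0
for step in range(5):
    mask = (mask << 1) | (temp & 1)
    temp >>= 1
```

Reverse lowest 5 bits of 77
`mask` takes the values: 0 → 1 → 2 → 5 → 11 → 22

Answer: 22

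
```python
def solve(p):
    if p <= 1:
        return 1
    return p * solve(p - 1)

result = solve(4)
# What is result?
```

solve(4) = 4 * 3 * 2 * 1 = 24

Answer: 24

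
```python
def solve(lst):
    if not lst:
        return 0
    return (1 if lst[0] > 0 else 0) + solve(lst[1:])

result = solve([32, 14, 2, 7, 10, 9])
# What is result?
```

Count of positive elements in [32, 14, 2, 7, 10, 9] = 6

Answer: 6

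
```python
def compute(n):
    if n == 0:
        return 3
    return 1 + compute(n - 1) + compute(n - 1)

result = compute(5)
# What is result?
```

compute(n) = 1 + 2·compute(n-1), compute(0)=3. Closed form: (3+1)·2^5 - 1 = 127.

Answer: 127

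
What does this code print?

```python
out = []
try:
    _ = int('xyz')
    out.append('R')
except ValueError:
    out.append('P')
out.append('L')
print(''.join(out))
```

Execution trace: 'P' (except ValueError) → 'L' (after the try/except). Output: PL

Answer: PL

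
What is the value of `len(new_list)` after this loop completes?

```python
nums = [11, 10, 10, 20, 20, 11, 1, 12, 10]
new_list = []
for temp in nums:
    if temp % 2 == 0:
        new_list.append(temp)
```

Count even numbers in [11, 10, 10, 20, 20, 11, 1, 12, 10]
`new_list` takes the values: [] → [10] → [10, 10] → [10, 10, 20] → [10, 10, 20, 20] → [10, 10, 20, 20, 12] → [10, 10, 20, 20, 12, 10]
So `len(new_list)` = 6

Answer: 6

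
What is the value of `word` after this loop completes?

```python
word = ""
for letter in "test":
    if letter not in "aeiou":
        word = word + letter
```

Remove vowels from 'test'
`word` takes the values: "" → "t" → "ts" → "tst"

Answer: "tst"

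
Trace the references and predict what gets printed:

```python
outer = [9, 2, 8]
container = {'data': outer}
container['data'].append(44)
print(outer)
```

Key concept: dict holds reference to list.
Step by step:
`outer = [9, 2, 8]` → outer = [9, 2, 8]
`container = {'data': outer}` → container = {'data': [9, 2, 8]}
`container['data'].append(44)` → outer = [9, 2, 8, 44]; container = {'data': [9, 2, 8, 44]}
`print(outer)` → prints [9, 2, 8, 44]

Answer: [9, 2, 8, 44]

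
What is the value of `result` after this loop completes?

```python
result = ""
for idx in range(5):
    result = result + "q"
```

Repeat 'q' 5 times
`result` takes the values: "" → "q" → "qq" → "qqq" → "qqqq" → "qqqqq"

Answer: "qqqqq"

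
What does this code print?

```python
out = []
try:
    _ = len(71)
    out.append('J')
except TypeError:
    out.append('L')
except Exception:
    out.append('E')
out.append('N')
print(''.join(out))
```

Execution trace: 'L' (except TypeError) → 'N' (after the try/except). Output: LN

Answer: LN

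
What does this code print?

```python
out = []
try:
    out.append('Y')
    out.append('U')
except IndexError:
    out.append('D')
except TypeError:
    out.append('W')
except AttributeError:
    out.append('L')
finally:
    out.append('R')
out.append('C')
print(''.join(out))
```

Execution trace: 'Y' (try body) → 'U' (try body, no exception) → 'R' (finally) → 'C' (after the try/except). Output: YURC

Answer: YURC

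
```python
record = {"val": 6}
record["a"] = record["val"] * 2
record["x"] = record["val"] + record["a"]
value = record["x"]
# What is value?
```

Trace:
`record = {"val": 6}` → record = {'val': 6}
`record["a"] = record["val"] * 2` → record = {'val': 6, 'a': 12}
`record["x"] = record["val"] + record["a"]` → record = {'val': 6, 'a': 12, 'x': 18}
`value = record["x"]` → value = 18
So value = 18

Answer: 18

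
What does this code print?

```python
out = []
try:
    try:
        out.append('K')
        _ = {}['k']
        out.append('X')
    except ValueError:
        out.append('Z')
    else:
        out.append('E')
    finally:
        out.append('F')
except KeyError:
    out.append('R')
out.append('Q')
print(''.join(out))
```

Execution trace: 'K' (inner try body) → 'F' (inner finally) → 'R' (outer except KeyError) → 'Q' (after the try/except). Output: KFRQ

Answer: KFRQ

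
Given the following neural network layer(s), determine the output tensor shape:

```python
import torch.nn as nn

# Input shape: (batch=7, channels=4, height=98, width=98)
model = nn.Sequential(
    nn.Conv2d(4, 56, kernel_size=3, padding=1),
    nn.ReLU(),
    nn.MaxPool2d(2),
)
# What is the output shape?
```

Input: (7, 4, 98, 98) -> after Conv2d: (7, 56, 98, 98) -> after ReLU: (7, 56, 98, 98) -> Output: (7, 56, 49, 49)

Answer: (7, 56, 49, 49)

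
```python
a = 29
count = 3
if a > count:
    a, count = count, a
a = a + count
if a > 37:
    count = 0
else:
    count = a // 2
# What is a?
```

Trace:
`a = 29` → a = 29
`count = 3` → count = 3
`if a > count: ...` → a > count is True → a = 3; count = 29
`a = a + count` → a = 32
`if a > 37: ...` → a > 37 is False, take else branch → count = 16
So a = 32

Answer: 32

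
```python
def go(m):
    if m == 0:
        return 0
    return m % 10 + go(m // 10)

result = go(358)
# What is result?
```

Sum of digits of 358: 8 + 5 + 3 = 16

Answer: 16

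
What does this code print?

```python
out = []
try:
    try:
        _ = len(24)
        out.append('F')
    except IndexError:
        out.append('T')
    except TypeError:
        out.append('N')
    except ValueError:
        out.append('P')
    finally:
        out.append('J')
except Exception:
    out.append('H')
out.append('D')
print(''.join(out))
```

Execution trace: 'N' (inner except TypeError) → 'J' (inner finally) → 'D' (after the try/except). Output: NJD

Answer: NJD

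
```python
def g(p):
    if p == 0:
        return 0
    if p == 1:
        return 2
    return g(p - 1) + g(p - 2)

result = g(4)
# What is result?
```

Build up from base cases: g(0)=0, g(1)=2, g(2)=2, g(3)=4, g(4)=6

Answer: 6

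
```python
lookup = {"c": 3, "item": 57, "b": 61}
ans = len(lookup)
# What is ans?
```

Trace:
`lookup = {"c": 3, "item": 57, "b": 61}` → lookup = {'c': 3, 'item': 57, 'b': 61}
`ans = len(lookup)` → ans = 3
So ans = 3

Answer: 3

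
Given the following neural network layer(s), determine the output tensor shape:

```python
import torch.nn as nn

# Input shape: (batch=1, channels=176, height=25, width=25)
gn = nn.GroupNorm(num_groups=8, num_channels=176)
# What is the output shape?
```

Input: (1, 176, 25, 25) -> Output: (1, 176, 25, 25)

Answer: (1, 176, 25, 25)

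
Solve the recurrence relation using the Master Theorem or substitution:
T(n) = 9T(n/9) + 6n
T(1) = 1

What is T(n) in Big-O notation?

By Master Theorem: a=9, b=9, f(n)=6n. Since log_9(9) = 1 and f(n) = Θ(n^1), Case 2 applies. T(n) = O(n log n).

Answer: O(n log n)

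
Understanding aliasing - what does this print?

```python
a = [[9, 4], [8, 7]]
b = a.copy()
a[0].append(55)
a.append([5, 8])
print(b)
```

Key concept: shallow copy with nested lists.
Step by step:
`a = [[9, 4], [8, 7]]` → a = [[9, 4], [8, 7]]
`b = a.copy()` → b = [[9, 4], [8, 7]]
`a[0].append(55)` → a = [[9, 4, 55], [8, 7]]; b = [[9, 4, 55], [8, 7]]
`a.append([5, 8])` → a = [[9, 4, 55], [8, 7], [5, 8]]
`print(b)` → prints [[9, 4, 55], [8, 7]]

Answer: [[9, 4, 55], [8, 7]]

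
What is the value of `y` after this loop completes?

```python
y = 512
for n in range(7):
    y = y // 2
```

Halve 7 times: 512 // 2^7 = 4
`y` takes the values: 512 → 256 → 128 → 64 → 32 → 16 → 8 → 4

Answer: 4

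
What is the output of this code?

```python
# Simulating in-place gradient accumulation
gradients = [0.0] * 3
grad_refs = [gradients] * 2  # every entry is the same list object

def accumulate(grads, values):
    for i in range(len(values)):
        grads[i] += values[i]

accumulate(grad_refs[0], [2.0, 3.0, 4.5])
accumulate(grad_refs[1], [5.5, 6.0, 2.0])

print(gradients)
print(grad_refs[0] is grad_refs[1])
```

Key concept: gradient accumulation aliasing.
Step by step:
`gradients = [0.0] * 3` → gradients = [0.0, 0.0, 0.0]
`grad_refs = [gradients] * 2` → grad_refs = [[0.0, 0.0, 0.0], [0.0, 0.0, 0.0]]
`accumulate(grad_refs[0], [2.0, 3.0, 4.5])` → gradients = [2.0, 3.0, 4.5]; grad_refs = [[2.0, 3.0, 4.5], [2.0, 3.0, 4.5]]
`accumulate(grad_refs[1], [5.5, 6.0, 2.0])` → gradients = [7.5, 9.0, 6.5]; grad_refs = [[7.5, 9.0, 6.5], [7.5, 9.0, 6.5]]
`print(gradients)` → prints [7.5, 9.0, 6.5]
`print(grad_refs[0] is grad_refs[1])` → prints True

Answer:
[7.5, 9.0, 6.5]
True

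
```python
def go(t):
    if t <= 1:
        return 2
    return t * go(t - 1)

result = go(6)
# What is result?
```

go(6) = 6 * 5 * 4 * 3 * 2 * 2 = 1440

Answer: 1440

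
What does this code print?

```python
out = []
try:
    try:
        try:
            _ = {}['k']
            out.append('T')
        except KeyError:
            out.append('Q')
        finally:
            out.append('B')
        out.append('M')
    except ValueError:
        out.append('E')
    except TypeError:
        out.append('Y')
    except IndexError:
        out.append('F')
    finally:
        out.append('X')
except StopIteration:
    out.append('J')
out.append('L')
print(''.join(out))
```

Execution trace: 'Q' (inner except KeyError) → 'B' (inner finally) → 'M' (try body, no exception) → 'X' (finally) → 'L' (after the try/except). Output: QBMXL

Answer: QBMXL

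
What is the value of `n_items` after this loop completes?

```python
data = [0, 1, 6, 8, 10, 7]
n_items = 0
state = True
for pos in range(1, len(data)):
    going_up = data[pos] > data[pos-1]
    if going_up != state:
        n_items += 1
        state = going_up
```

Count direction changes in [0, 1, 6, 8, 10, 7]
`n_items` takes the values: 0 → 1

Answer: 1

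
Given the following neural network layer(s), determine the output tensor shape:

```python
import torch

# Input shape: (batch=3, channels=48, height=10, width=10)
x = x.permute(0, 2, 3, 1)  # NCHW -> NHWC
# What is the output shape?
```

Input: (3, 48, 10, 10) -> Output: (3, 10, 10, 48)

Answer: (3, 10, 10, 48)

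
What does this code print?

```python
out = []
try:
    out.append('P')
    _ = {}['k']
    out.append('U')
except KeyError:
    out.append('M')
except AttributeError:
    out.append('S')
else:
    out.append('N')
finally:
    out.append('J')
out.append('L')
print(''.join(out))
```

Execution trace: 'P' (try body) → 'M' (except KeyError) → 'J' (finally) → 'L' (after the try/except). Output: PMJL

Answer: PMJL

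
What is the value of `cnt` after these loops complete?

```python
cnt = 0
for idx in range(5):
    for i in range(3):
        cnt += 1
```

5 * 3 = 15
`cnt` takes the values: 0 → 1 → 2 → 3 → 4 → 5 → 6 → 7 → 8 → 9 → 10 → 11 → 12 → 13 → 14 → 15

Answer: 15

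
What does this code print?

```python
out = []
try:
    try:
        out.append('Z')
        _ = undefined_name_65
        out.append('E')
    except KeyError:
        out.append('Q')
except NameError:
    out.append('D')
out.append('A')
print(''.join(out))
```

Execution trace: 'Z' (inner try body) → 'D' (outer except NameError) → 'A' (after the try/except). Output: ZDA

Answer: ZDA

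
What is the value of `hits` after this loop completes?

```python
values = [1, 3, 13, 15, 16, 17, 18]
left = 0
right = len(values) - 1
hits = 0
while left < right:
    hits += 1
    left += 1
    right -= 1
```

Iterations until pointers meet (list length 7)
`hits` takes the values: 0 → 1 → 2 → 3

Answer: 3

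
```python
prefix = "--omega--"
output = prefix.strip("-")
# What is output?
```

Trace:
`prefix = "--omega--"` → prefix = '--omega--'
`output = prefix.strip("-")` → output = 'omega'
So output = 'omega'

Answer: 'omega'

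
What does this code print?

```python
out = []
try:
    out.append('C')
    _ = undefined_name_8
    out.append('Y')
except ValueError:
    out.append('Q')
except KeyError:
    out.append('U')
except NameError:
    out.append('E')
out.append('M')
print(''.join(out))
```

Execution trace: 'C' (try body) → 'E' (except NameError) → 'M' (after the try/except). Output: CEM

Answer: CEM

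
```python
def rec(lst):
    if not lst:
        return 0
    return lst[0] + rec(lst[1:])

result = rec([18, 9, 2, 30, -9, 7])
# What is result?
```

18 + 9 + 2 + 30 + (-9) + 7 + 0 = 57

Answer: 57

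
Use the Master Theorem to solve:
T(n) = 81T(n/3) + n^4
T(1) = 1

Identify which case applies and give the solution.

a=81, b=3, f(n)=n^4. log_3(81) = 4. Since c=4 = 4, Case 2 applies: T(n) = Θ(n^log_b(a) · log n) = O(n^4 log n).

Answer: O(n^4 log n) - Case 2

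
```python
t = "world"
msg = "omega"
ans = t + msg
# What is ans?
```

Trace:
`t = "world"` → t = 'world'
`msg = "omega"` → msg = 'omega'
`ans = t + msg` → ans = 'worldomega'
So ans = 'worldomega'

Answer: 'worldomega'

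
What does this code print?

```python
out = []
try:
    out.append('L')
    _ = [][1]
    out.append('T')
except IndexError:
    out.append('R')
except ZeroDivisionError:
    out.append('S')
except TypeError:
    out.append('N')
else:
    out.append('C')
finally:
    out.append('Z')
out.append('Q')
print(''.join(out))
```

Execution trace: 'L' (try body) → 'R' (except IndexError) → 'Z' (finally) → 'Q' (after the try/except). Output: LRZQ

Answer: LRZQ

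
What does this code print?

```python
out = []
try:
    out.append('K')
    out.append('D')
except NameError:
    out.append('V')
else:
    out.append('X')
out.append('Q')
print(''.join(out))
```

Execution trace: 'K' (try body) → 'D' (try body, no exception) → 'X' (else) → 'Q' (after the try/except). Output: KDXQ

Answer: KDXQ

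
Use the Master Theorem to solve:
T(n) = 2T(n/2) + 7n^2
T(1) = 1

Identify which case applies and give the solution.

a=2, b=2, f(n)=7n^2. log_2(2) = 1. Since c=2 > 1 and the regularity condition holds (2(n/2)^2 = (2/2^2)n^2 with 2/2^2 < 1), Case 3 applies: T(n) = Θ(f(n)) = O(n^2).

Answer: O(n^2) - Case 3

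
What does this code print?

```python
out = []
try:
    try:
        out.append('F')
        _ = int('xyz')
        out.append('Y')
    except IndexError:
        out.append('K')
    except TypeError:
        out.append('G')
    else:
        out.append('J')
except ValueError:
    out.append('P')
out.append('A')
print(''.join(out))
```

Execution trace: 'F' (try body) → 'P' (outer except ValueError) → 'A' (after the try/except). Output: FPA

Answer: FPA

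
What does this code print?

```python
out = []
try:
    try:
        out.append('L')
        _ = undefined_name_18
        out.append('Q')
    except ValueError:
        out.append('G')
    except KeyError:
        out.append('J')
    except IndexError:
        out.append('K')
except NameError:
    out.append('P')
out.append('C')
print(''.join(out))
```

Execution trace: 'L' (try body) → 'P' (outer except NameError) → 'C' (after the try/except). Output: LPC

Answer: LPC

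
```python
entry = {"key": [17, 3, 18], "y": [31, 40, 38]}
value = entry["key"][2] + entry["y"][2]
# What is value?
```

Trace:
`entry = {"key": [17, 3, 18], "y": [31, 40, 38]}` → entry = {'key': [17, 3, 18], 'y': [31, 40, 38]}
`value = entry["key"][2] + entry["y"][2]` → value = 56
So value = 56

Answer: 56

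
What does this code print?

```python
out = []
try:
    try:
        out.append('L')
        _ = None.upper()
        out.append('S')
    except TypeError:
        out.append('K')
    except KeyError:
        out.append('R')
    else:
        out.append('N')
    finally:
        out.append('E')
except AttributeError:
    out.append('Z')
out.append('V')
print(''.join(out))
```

Execution trace: 'L' (try body) → 'E' (finally) → 'Z' (outer except AttributeError) → 'V' (after the try/except). Output: LEZV

Answer: LEZV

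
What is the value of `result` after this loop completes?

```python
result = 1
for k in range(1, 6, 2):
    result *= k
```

Product of 1, 3, 5, ... up to 5
`result` takes the values: 1 → 3 → 15

Answer: 15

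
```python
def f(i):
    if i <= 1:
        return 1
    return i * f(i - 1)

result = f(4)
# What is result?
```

f(4) = 4 * 3 * 2 * 1 = 24

Answer: 24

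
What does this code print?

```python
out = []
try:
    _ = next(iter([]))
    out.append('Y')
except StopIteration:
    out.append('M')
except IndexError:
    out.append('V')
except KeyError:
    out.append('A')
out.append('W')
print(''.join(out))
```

Execution trace: 'M' (except StopIteration) → 'W' (after the try/except). Output: MW

Answer: MW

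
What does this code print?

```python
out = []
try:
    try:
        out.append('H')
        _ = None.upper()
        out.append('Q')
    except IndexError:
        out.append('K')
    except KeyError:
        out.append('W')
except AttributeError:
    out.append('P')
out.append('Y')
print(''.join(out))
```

Execution trace: 'H' (try body) → 'P' (outer except AttributeError) → 'Y' (after the try/except). Output: HPY

Answer: HPY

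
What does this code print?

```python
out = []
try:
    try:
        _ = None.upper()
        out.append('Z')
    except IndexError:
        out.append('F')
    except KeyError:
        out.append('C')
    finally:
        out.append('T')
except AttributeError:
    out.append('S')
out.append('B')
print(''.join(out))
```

Execution trace: 'T' (finally) → 'S' (outer except AttributeError) → 'B' (after the try/except). Output: TSB

Answer: TSB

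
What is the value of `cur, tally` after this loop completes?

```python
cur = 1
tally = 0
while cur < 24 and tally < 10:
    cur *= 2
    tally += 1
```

Double until >= 24 or 10 iterations
`cur, tally` takes the values: (1, 0) → (2, 0) → (2, 1) → (4, 1) → (4, 2) → (8, 2) → (8, 3) → (16, 3) → (16, 4) → (32, 4) → (32, 5)

Answer: 32, 5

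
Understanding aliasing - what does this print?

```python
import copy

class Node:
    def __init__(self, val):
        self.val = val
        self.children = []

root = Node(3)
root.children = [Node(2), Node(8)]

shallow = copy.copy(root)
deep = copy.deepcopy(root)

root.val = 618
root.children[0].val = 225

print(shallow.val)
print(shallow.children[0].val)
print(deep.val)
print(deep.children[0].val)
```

Key concept: deep copy with custom objects.
Step by step:
`root = Node(3)` → root = Node(val=3, children=[])
`root.children = [Node(2), Node(8)]` → root = Node(val=3, children=[Node(val=2, children=[]), Node(val=8, children=[])])
`shallow = copy.copy(root)` → shallow = Node(val=3, children=[Node(val=2, children=[]), Node(val=8, children=[])])
`deep = copy.deepcopy(root)` → deep = Node(val=3, children=[Node(val=2, children=[]), Node(val=8, children=[])])
`root.val = 618` → root = Node(val=618, children=[Node(val=2, children=[]), Node(val=8, children=[])])
`root.children[0].val = 225` → root = Node(val=618, children=[Node(val=225, children=[]), Node(val=8, children=[])]); shallow = Node(val=3, children=[Node(val=225, children=[]), Node(val=8, children=[])])
`print(shallow.val)` → prints 3
`print(shallow.children[0].val)` → prints 225
`print(deep.val)` → prints 3
`print(deep.children[0].val)` → prints 2

Answer:
3
225
3
2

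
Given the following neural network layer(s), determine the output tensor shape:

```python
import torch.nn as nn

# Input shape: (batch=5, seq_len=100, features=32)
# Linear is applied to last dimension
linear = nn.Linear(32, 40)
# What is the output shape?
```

Input: (5, 100, 32) -> Output: (5, 100, 40)

Answer: (5, 100, 40)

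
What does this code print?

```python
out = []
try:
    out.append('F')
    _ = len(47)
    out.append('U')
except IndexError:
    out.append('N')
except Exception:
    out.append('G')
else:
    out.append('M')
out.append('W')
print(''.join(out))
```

Execution trace: 'F' (try body) → 'G' (except Exception) → 'W' (after the try/except). Output: FGW

Answer: FGW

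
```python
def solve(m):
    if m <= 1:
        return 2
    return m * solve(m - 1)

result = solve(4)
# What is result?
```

solve(4) = 4 * 3 * 2 * 2 = 48

Answer: 48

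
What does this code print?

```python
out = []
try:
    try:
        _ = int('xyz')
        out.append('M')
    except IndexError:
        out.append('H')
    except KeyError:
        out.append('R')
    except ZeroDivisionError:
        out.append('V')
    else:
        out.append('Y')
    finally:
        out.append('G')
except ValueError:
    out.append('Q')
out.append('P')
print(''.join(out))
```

Execution trace: 'G' (finally) → 'Q' (outer except ValueError) → 'P' (after the try/except). Output: GQP

Answer: GQP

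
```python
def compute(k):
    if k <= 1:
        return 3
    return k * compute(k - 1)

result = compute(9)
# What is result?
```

compute(9) = 9 * 8 * 7 * 6 * 5 * 4 * 3 * 2 * 3 = 1088640

Answer: 1088640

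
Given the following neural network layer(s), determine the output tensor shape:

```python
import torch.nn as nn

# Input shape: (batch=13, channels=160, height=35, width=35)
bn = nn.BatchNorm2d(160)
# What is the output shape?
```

Input: (13, 160, 35, 35) -> Output: (13, 160, 35, 35)

Answer: (13, 160, 35, 35)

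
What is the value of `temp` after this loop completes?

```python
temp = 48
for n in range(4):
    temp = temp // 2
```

Halve 4 times: 48 // 2^4 = 3
`temp` takes the values: 48 → 24 → 12 → 6 → 3

Answer: 3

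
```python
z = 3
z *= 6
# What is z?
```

Trace:
`z = 3` → z = 3
`z *= 6` → z = 18
So z = 18

Answer: 18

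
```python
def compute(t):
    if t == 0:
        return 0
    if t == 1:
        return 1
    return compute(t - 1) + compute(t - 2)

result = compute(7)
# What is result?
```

Build up from base cases: compute(0)=0, compute(1)=1, compute(2)=1, compute(3)=2, compute(4)=3, compute(5)=5, compute(6)=8, ..., compute(7)=13

Answer: 13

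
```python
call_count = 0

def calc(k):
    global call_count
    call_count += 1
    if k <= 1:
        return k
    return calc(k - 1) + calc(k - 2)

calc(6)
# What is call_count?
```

Calls(k) = 1 + Calls(k-1) + Calls(k-2); Calls(0)=Calls(1)=1. For k=6 this gives 25.

Answer: 25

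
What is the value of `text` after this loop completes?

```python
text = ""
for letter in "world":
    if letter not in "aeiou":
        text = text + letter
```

Remove vowels from 'world'
`text` takes the values: "" → "w" → "wr" → "wrl" → "wrld"

Answer: "wrld"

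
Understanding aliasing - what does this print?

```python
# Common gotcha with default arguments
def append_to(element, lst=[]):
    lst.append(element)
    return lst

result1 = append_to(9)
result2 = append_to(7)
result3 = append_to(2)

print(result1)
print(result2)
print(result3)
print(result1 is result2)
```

Key concept: mutable default argument gotcha.
Step by step:
`result1 = append_to(9)` → result1 = [9]
`result2 = append_to(7)` → result1 = [9, 7] (same object as result2); result2 = [9, 7] (same object as result1)
`result3 = append_to(2)` → result1 = [9, 7, 2] (same object as result2, result3); result2 = [9, 7, 2] (same object as result1, result3); result3 = [9, 7, 2] (same object as result1, result2)
`print(result1)` → prints [9, 7, 2]
`print(result2)` → prints [9, 7, 2]
`print(result3)` → prints [9, 7, 2]
`print(result1 is result2)` → prints True

Answer:
[9, 7, 2]
[9, 7, 2]
[9, 7, 2]
True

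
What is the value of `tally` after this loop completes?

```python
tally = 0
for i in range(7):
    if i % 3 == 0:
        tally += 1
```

Count numbers divisible by 3 in range(7)
`tally` takes the values: 0 → 1 → 2 → 3

Answer: 3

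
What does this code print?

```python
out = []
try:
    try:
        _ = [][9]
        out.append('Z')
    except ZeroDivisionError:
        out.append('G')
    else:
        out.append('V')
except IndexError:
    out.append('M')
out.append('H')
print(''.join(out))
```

Execution trace: 'M' (outer except IndexError) → 'H' (after the try/except). Output: MH

Answer: MH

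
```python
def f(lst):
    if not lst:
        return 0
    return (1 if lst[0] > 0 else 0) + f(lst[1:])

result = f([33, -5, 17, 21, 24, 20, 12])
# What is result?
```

Count of positive elements in [33, -5, 17, 21, 24, 20, 12] = 6

Answer: 6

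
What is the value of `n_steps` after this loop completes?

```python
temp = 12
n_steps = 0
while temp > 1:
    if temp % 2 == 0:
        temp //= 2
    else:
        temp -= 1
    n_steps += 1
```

Steps to reduce 12 to 1
`n_steps` takes the values: 0 → 1 → 2 → 3 → 4

Answer: 4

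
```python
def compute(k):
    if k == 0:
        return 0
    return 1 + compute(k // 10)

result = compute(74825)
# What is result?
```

Count of digits of 74825: 5

Answer: 5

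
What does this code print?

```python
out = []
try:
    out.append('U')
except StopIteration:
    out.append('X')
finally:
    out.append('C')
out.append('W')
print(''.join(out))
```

Execution trace: 'U' (try body, no exception) → 'C' (finally) → 'W' (after the try/except). Output: UCW

Answer: UCW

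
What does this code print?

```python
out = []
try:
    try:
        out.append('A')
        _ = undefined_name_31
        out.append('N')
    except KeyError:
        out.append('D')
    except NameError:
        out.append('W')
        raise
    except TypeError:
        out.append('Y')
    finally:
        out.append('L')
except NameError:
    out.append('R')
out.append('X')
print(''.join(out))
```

Execution trace: 'A' (inner try body) → 'W' (inner except NameError) → 'L' (inner finally) → 'R' (outer except NameError) → 'X' (after the try/except). Output: AWLRX

Answer: AWLRX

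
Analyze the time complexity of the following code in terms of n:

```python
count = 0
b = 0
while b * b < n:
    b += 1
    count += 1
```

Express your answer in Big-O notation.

Each loop level contributes: √n. Multiplying the contributions gives O(√n).

Answer: O(√n)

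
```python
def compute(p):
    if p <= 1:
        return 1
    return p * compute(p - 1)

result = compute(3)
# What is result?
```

compute(3) = 3 * 2 * 1 = 6

Answer: 6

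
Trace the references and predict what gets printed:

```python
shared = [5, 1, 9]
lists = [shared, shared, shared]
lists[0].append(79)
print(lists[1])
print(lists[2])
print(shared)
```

Key concept: list of same reference.
Step by step:
`shared = [5, 1, 9]` → shared = [5, 1, 9]
`lists = [shared, shared, shared]` → lists = [[5, 1, 9], [5, 1, 9], [5, 1, 9]]
`lists[0].append(79)` → shared = [5, 1, 9, 79]; lists = [[5, 1, 9, 79], [5, 1, 9, 79], [5, 1, 9, 79]]
`print(lists[1])` → prints [5, 1, 9, 79]
`print(lists[2])` → prints [5, 1, 9, 79]
`print(shared)` → prints [5, 1, 9, 79]

Answer:
[5, 1, 9, 79]
[5, 1, 9, 79]
[5, 1, 9, 79]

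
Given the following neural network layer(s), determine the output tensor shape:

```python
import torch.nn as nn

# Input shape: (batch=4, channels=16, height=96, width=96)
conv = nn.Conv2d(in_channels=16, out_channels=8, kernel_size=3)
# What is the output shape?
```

Input: (4, 16, 96, 96) -> Output: (4, 8, 94, 94)

Answer: (4, 8, 94, 94)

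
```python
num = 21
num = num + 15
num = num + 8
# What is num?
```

Trace:
`num = 21` → num = 21
`num = num + 15` → num = 36
`num = num + 8` → num = 44
So num = 44

Answer: 44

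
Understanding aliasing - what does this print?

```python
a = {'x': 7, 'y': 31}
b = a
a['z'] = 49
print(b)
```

Key concept: dict aliasing.
Step by step:
`a = {'x': 7, 'y': 31}` → a = {'x': 7, 'y': 31}
`b = a` → b = {'x': 7, 'y': 31} (same object as a)
`a['z'] = 49` → a = {'x': 7, 'y': 31, 'z': 49} (same object as b); b = {'x': 7, 'y': 31, 'z': 49} (same object as a)
`print(b)` → prints {'x': 7, 'y': 31, 'z': 49}

Answer: {'x': 7, 'y': 31, 'z': 49}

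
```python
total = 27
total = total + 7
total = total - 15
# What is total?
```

Trace:
`total = 27` → total = 27
`total = total + 7` → total = 34
`total = total - 15` → total = 19
So total = 19

Answer: 19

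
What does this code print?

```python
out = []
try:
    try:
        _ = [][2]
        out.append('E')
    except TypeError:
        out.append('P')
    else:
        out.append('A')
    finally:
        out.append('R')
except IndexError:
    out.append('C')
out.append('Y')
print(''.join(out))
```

Execution trace: 'R' (finally) → 'C' (outer except IndexError) → 'Y' (after the try/except). Output: RCY

Answer: RCY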